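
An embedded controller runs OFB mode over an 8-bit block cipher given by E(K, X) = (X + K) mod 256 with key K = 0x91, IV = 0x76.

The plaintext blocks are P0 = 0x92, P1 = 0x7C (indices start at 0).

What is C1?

OFB encryption: S_i = E(K, S_{i−1}) with S_{−1} = IV; C_i = P_i ⊕ S_i.
C0: S = E(K, 0x76) = 0x07; 0x92 ⊕ 0x07 = 0x95.
C1: S = E(K, 0x07) = 0x98; 0x7C ⊕ 0x98 = 0xE4.

C1 = 0xE4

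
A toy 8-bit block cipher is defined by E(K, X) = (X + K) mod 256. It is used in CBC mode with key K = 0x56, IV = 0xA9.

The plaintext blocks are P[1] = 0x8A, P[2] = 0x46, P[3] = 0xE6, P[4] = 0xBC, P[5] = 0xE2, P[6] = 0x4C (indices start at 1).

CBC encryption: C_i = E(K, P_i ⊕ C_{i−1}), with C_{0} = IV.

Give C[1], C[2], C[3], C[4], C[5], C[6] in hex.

C[1] = 0x79, C[2] = 0x95, C[3] = 0xC9, C[4] = 0xCB, C[5] = 0x7F, C[6] = 0x89

C[1]: P[1] ⊕ 0xA9 = 0x23; E(K, 0x23) = 0x79.
C[2]: P[2] ⊕ 0x79 = 0x3F; E(K, 0x3F) = 0x95.
C[3]: P[3] ⊕ 0x95 = 0x73; E(K, 0x73) = 0xC9.
C[4]: P[4] ⊕ 0xC9 = 0x75; E(K, 0x75) = 0xCB.
C[5]: P[5] ⊕ 0xCB = 0x29; E(K, 0x29) = 0x7F.
C[6]: P[6] ⊕ 0x7F = 0x33; E(K, 0x33) = 0x89.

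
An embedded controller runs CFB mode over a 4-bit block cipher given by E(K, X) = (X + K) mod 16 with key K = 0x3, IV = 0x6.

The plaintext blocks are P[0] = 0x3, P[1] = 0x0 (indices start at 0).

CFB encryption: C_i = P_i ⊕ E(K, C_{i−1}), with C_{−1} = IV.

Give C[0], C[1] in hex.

C[0] = 0xA, C[1] = 0xD

C[0]: E(K, 0x6) = 0x9; 0x3 ⊕ 0x9 = 0xA.
C[1]: E(K, 0xA) = 0xD; 0x0 ⊕ 0xD = 0xD.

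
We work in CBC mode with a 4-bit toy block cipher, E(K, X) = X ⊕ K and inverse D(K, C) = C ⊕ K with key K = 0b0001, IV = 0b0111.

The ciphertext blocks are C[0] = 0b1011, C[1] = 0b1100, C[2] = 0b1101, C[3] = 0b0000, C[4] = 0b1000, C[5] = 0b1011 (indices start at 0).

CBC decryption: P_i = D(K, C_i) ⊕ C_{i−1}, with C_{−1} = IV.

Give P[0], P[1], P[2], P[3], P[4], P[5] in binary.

P[0]: D(K, 0b1011) = 0b1010; 0b1010 ⊕ 0b0111 = 0b1101.
P[1]: D(K, 0b1100) = 0b1101; 0b1101 ⊕ 0b1011 = 0b0110.
P[2]: D(K, 0b1101) = 0b1100; 0b1100 ⊕ 0b1100 = 0b0000.
P[3]: D(K, 0b0000) = 0b0001; 0b0001 ⊕ 0b1101 = 0b1100.
P[4]: D(K, 0b1000) = 0b1001; 0b1001 ⊕ 0b0000 = 0b1001.
P[5]: D(K, 0b1011) = 0b1010; 0b1010 ⊕ 0b1000 = 0b0010.

P[0] = 0b1101, P[1] = 0b0110, P[2] = 0b0000, P[3] = 0b1100, P[4] = 0b1001, P[5] = 0b0010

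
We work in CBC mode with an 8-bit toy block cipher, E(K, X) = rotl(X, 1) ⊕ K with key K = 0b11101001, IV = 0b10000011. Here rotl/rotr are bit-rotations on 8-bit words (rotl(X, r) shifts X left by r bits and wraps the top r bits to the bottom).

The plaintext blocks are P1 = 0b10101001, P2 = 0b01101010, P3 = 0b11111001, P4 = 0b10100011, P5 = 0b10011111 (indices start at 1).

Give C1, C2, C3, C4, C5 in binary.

C1 = 0b10111101, C2 = 0b01000110, C3 = 0b10010110, C4 = 0b10000011, C5 = 0b11010001

CBC encryption: C_i = E(K, P_i ⊕ C_{i−1}), with C_{0} = IV.
C1: P1 ⊕ 0b10000011 = 0b00101010; E(K, 0b00101010) = 0b10111101.
C2: P2 ⊕ 0b10111101 = 0b11010111; E(K, 0b11010111) = 0b01000110.
C3: P3 ⊕ 0b01000110 = 0b10111111; E(K, 0b10111111) = 0b10010110.
C4: P4 ⊕ 0b10010110 = 0b00110101; E(K, 0b00110101) = 0b10000011.
C5: P5 ⊕ 0b10000011 = 0b00011100; E(K, 0b00011100) = 0b11010001.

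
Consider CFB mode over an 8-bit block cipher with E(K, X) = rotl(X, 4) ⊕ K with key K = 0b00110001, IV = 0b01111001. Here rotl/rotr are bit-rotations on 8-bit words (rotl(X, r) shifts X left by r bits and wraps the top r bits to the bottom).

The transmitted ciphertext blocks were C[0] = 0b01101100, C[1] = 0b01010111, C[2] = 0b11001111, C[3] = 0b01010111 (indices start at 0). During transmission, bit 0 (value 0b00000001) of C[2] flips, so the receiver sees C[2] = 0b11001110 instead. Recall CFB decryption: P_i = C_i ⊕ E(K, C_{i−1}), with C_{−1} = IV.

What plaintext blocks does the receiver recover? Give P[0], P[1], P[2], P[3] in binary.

P[0] = 0b11001010, P[1] = 0b10100000, P[2] = 0b10001010, P[3] = 0b10001010

Only C[2] changed, to 0b11001110. In CFB, a change in C_i flips the same bit in P_i and garbles P_{i+1}. Decrypting the received ciphertext:
P[0]: E(K, 0b01111001) = 0b10100110; 0b01101100 ⊕ 0b10100110 = 0b11001010.
P[1]: E(K, 0b01101100) = 0b11110111; 0b01010111 ⊕ 0b11110111 = 0b10100000.
P[2]: E(K, 0b01010111) = 0b01000100; 0b11001110 ⊕ 0b01000100 = 0b10001010.
P[3]: E(K, 0b11001110) = 0b11011101; 0b01010111 ⊕ 0b11011101 = 0b10001010.
Blocks that differ from the original plaintext: P[2], P[3].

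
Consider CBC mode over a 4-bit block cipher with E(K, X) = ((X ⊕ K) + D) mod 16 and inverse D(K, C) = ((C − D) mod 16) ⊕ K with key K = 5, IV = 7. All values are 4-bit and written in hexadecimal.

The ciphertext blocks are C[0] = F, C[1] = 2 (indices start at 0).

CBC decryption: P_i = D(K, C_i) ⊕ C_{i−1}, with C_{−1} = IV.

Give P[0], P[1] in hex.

P[0]: D(K, F) = 7; 7 ⊕ 7 = 0.
P[1]: D(K, 2) = 0; 0 ⊕ F = F.

P[0] = 0, P[1] = F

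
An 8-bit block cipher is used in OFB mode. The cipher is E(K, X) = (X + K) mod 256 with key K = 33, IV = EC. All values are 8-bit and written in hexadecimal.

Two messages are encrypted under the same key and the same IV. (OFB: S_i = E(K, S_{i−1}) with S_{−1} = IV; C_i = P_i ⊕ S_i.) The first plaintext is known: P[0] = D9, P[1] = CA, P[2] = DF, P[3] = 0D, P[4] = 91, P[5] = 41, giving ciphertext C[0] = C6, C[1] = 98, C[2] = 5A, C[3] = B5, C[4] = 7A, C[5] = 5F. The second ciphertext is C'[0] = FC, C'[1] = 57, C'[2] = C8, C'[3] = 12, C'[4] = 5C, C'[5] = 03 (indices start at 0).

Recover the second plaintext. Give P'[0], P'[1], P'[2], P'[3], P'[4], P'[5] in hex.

P'[0] = E3, P'[1] = 05, P'[2] = 4D, P'[3] = AA, P'[4] = B7, P'[5] = 1D

In OFB with a reused IV, both messages share the same keystream S_i, so C_i ⊕ C'_i = P_i ⊕ P'_i and thus P'_i = P_i ⊕ C_i ⊕ C'_i.
P'[0]: D9 ⊕ C6 ⊕ FC = E3.
P'[1]: CA ⊕ 98 ⊕ 57 = 05.
P'[2]: DF ⊕ 5A ⊕ C8 = 4D.
P'[3]: 0D ⊕ B5 ⊕ 12 = AA.
P'[4]: 91 ⊕ 7A ⊕ 5C = B7.
P'[5]: 41 ⊕ 5F ⊕ 03 = 1D.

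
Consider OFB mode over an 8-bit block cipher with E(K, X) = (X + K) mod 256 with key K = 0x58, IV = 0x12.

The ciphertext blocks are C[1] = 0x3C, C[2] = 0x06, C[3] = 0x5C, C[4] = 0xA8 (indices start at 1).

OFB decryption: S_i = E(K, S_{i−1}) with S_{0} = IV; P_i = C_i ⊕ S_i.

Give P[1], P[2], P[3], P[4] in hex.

P[1] = 0x56, P[2] = 0xC4, P[3] = 0x46, P[4] = 0xDA

P[1]: S = E(K, 0x12) = 0x6A; 0x3C ⊕ 0x6A = 0x56.
P[2]: S = E(K, 0x6A) = 0xC2; 0x06 ⊕ 0xC2 = 0xC4.
P[3]: S = E(K, 0xC2) = 0x1A; 0x5C ⊕ 0x1A = 0x46.
P[4]: S = E(K, 0x1A) = 0x72; 0xA8 ⊕ 0x72 = 0xDA.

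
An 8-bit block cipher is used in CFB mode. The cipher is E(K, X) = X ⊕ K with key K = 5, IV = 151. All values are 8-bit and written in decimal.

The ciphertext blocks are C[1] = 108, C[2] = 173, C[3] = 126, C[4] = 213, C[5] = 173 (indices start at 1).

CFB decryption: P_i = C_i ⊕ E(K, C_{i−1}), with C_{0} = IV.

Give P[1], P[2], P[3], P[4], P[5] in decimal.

P[1]: E(K, 151) = 146; 108 ⊕ 146 = 254.
P[2]: E(K, 108) = 105; 173 ⊕ 105 = 196.
P[3]: E(K, 173) = 168; 126 ⊕ 168 = 214.
P[4]: E(K, 126) = 123; 213 ⊕ 123 = 174.
P[5]: E(K, 213) = 208; 173 ⊕ 208 = 125.

P[1] = 254, P[2] = 196, P[3] = 214, P[4] = 174, P[5] = 125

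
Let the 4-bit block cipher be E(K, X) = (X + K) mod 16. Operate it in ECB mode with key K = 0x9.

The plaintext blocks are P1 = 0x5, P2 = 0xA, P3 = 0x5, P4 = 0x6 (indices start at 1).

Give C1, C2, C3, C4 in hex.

ECB encryption: C_i = E(K, P_i).
C1: E(K, 0x5) = 0xE.
C2: E(K, 0xA) = 0x3.
C3: E(K, 0x5) = 0xE.
C4: E(K, 0x6) = 0xF.

C1 = 0xE, C2 = 0x3, C3 = 0xE, C4 = 0xF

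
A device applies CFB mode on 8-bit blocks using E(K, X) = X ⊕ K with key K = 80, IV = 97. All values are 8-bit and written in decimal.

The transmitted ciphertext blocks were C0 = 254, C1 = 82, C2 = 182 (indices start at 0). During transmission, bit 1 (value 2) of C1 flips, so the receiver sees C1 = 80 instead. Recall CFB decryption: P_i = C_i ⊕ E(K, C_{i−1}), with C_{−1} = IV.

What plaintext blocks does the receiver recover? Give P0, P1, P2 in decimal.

P0 = 207, P1 = 254, P2 = 182

Only C1 changed, to 80. In CFB, a change in C_i flips the same bit in P_i and garbles P_{i+1}. Decrypting the received ciphertext:
P0: E(K, 97) = 49; 254 ⊕ 49 = 207.
P1: E(K, 254) = 174; 80 ⊕ 174 = 254.
P2: E(K, 80) = 0; 182 ⊕ 0 = 182.
Blocks that differ from the original plaintext: P1, P2.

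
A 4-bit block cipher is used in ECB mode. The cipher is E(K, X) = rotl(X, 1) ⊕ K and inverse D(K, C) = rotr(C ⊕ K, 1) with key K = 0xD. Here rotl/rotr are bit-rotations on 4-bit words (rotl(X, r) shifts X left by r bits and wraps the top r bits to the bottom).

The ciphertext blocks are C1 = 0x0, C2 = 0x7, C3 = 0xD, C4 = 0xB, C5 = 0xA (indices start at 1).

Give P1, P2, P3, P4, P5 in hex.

ECB decryption: P_i = D(K, C_i).
P1: D(K, 0x0) = 0xE.
P2: D(K, 0x7) = 0x5.
P3: D(K, 0xD) = 0x0.
P4: D(K, 0xB) = 0x3.
P5: D(K, 0xA) = 0xB.

P1 = 0xE, P2 = 0x5, P3 = 0x0, P4 = 0x3, P5 = 0xB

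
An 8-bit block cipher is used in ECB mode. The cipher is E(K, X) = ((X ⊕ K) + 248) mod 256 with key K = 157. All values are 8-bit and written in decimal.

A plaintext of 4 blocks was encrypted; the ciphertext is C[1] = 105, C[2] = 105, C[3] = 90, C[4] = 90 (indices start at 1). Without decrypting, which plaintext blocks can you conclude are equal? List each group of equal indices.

P[1] = P[2]; P[3] = P[4]

ECB encrypts each block independently with the same key, so equal ciphertext blocks imply equal plaintext blocks.
C[1] = C[2] = 105, so P[1] = P[2].
C[3] = C[4] = 90, so P[3] = P[4].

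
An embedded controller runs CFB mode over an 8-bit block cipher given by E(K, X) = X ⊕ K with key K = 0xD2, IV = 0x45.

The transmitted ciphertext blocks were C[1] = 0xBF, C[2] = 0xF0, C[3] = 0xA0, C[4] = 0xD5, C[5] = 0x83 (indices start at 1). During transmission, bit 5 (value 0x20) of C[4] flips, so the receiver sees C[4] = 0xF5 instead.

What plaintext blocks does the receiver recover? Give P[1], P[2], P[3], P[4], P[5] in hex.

P[1] = 0x28, P[2] = 0x9D, P[3] = 0x82, P[4] = 0x87, P[5] = 0xA4

CFB decryption: P_i = C_i ⊕ E(K, C_{i−1}), with C_{0} = IV.
Only C[4] changed, to 0xF5. In CFB, a change in C_i flips the same bit in P_i and garbles P_{i+1}. Decrypting the received ciphertext:
P[1]: E(K, 0x45) = 0x97; 0xBF ⊕ 0x97 = 0x28.
P[2]: E(K, 0xBF) = 0x6D; 0xF0 ⊕ 0x6D = 0x9D.
P[3]: E(K, 0xF0) = 0x22; 0xA0 ⊕ 0x22 = 0x82.
P[4]: E(K, 0xA0) = 0x72; 0xF5 ⊕ 0x72 = 0x87.
P[5]: E(K, 0xF5) = 0x27; 0x83 ⊕ 0x27 = 0xA4.
Blocks that differ from the original plaintext: P[4], P[5].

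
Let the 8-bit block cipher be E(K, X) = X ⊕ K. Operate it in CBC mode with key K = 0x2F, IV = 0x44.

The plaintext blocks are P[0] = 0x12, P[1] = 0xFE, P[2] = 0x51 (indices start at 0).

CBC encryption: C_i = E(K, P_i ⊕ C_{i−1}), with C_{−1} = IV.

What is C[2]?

C[0]: P[0] ⊕ 0x44 = 0x56; E(K, 0x56) = 0x79.
C[1]: P[1] ⊕ 0x79 = 0x87; E(K, 0x87) = 0xA8.
C[2]: P[2] ⊕ 0xA8 = 0xF9; E(K, 0xF9) = 0xD6.

C[2] = 0xD6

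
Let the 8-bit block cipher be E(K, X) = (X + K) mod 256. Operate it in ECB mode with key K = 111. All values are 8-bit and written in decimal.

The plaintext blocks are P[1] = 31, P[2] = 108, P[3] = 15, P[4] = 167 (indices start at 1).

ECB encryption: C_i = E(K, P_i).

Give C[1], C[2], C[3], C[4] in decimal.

C[1] = 142, C[2] = 219, C[3] = 126, C[4] = 22

C[1]: E(K, 31) = 142.
C[2]: E(K, 108) = 219.
C[3]: E(K, 15) = 126.
C[4]: E(K, 167) = 22.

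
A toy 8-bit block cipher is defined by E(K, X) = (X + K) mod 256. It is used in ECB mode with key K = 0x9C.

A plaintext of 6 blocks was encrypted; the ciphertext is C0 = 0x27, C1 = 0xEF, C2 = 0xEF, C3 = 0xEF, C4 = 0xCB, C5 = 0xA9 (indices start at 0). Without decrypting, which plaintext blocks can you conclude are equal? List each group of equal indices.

P1 = P2 = P3

ECB encrypts each block independently with the same key, so equal ciphertext blocks imply equal plaintext blocks.
C1 = C2 = C3 = 0xEF, so P1 = P2 = P3.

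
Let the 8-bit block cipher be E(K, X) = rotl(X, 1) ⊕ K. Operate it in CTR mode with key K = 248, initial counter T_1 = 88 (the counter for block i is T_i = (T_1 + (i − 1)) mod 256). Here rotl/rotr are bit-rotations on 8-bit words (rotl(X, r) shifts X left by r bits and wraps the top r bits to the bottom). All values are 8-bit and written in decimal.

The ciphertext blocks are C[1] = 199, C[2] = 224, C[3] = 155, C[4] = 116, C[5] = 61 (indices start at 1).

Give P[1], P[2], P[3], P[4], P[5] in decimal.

CTR decryption: S_i = E(K, T_i) where T_i is the counter for block i; P_i = C_i ⊕ S_i.
P[1]: T = 88, S = E(K, T) = 72; 199 ⊕ 72 = 143.
P[2]: T = 89, S = E(K, T) = 74; 224 ⊕ 74 = 170.
P[3]: T = 90, S = E(K, T) = 76; 155 ⊕ 76 = 215.
P[4]: T = 91, S = E(K, T) = 78; 116 ⊕ 78 = 58.
P[5]: T = 92, S = E(K, T) = 64; 61 ⊕ 64 = 125.

P[1] = 143, P[2] = 170, P[3] = 215, P[4] = 58, P[5] = 125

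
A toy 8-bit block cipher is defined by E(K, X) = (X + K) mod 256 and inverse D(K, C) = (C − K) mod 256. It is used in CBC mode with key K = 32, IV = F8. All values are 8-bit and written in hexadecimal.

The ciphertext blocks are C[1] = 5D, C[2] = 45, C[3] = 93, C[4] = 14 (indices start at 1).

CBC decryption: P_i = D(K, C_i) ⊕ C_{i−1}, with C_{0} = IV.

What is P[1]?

P[1] = D3

P[1]: D(K, 5D) = 2B; 2B ⊕ F8 = D3.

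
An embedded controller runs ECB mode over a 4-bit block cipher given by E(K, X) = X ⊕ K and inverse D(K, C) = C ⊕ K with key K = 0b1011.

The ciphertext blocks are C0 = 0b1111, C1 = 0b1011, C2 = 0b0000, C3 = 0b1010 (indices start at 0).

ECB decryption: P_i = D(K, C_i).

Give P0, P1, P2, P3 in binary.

P0 = 0b0100, P1 = 0b0000, P2 = 0b1011, P3 = 0b0001

P0: D(K, 0b1111) = 0b0100.
P1: D(K, 0b1011) = 0b0000.
P2: D(K, 0b0000) = 0b1011.
P3: D(K, 0b1010) = 0b0001.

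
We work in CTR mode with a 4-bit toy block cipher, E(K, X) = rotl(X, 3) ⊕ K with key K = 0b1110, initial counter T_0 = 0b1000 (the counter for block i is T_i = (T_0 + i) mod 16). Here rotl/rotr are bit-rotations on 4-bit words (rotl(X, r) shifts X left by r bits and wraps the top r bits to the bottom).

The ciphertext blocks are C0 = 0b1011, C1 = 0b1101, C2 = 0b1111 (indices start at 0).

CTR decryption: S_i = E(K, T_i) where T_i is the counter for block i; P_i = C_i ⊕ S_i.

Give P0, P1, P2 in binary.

P0 = 0b0001, P1 = 0b1111, P2 = 0b0100

P0: T = 0b1000, S = E(K, T) = 0b1010; 0b1011 ⊕ 0b1010 = 0b0001.
P1: T = 0b1001, S = E(K, T) = 0b0010; 0b1101 ⊕ 0b0010 = 0b1111.
P2: T = 0b1010, S = E(K, T) = 0b1011; 0b1111 ⊕ 0b1011 = 0b0100.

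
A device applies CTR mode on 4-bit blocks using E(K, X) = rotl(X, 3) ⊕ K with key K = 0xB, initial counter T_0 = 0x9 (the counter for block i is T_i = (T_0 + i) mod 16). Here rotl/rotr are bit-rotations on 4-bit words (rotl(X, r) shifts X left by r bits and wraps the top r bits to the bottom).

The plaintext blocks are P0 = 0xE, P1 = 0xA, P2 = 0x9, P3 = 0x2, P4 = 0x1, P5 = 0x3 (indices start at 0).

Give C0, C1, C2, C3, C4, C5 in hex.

CTR encryption: S_i = E(K, T_i) where T_i is the counter for block i; C_i = P_i ⊕ S_i.
C0: T = 0x9, S = E(K, T) = 0x7; 0xE ⊕ 0x7 = 0x9.
C1: T = 0xA, S = E(K, T) = 0xE; 0xA ⊕ 0xE = 0x4.
C2: T = 0xB, S = E(K, T) = 0x6; 0x9 ⊕ 0x6 = 0xF.
C3: T = 0xC, S = E(K, T) = 0xD; 0x2 ⊕ 0xD = 0xF.
C4: T = 0xD, S = E(K, T) = 0x5; 0x1 ⊕ 0x5 = 0x4.
C5: T = 0xE, S = E(K, T) = 0xC; 0x3 ⊕ 0xC = 0xF.

C0 = 0x9, C1 = 0x4, C2 = 0xF, C3 = 0xF, C4 = 0x4, C5 = 0xF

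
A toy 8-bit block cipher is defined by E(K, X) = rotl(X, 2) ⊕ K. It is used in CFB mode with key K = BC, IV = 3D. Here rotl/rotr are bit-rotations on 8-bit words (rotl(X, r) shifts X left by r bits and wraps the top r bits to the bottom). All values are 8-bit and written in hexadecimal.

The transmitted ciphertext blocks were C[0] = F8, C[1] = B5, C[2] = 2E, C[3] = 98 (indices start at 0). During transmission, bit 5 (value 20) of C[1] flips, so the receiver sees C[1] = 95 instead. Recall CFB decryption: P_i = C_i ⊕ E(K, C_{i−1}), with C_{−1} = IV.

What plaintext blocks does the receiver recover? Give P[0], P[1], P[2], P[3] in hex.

Only C[1] changed, to 95. In CFB, a change in C_i flips the same bit in P_i and garbles P_{i+1}. Decrypting the received ciphertext:
P[0]: E(K, 3D) = 48; F8 ⊕ 48 = B0.
P[1]: E(K, F8) = 5F; 95 ⊕ 5F = CA.
P[2]: E(K, 95) = EA; 2E ⊕ EA = C4.
P[3]: E(K, 2E) = 04; 98 ⊕ 04 = 9C.
Blocks that differ from the original plaintext: P[1], P[2].

P[0] = B0, P[1] = CA, P[2] = C4, P[3] = 9C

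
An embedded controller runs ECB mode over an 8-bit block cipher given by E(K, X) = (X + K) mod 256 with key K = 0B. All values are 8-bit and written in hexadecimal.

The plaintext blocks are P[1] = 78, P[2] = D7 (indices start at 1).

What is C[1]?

C[1] = 83

ECB encryption: C_i = E(K, P_i).
C[1]: E(K, 78) = 83.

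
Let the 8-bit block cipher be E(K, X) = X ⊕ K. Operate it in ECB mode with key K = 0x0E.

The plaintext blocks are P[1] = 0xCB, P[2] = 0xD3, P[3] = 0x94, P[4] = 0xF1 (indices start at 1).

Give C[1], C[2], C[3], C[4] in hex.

ECB encryption: C_i = E(K, P_i).
C[1]: E(K, 0xCB) = 0xC5.
C[2]: E(K, 0xD3) = 0xDD.
C[3]: E(K, 0x94) = 0x9A.
C[4]: E(K, 0xF1) = 0xFF.

C[1] = 0xC5, C[2] = 0xDD, C[3] = 0x9A, C[4] = 0xFF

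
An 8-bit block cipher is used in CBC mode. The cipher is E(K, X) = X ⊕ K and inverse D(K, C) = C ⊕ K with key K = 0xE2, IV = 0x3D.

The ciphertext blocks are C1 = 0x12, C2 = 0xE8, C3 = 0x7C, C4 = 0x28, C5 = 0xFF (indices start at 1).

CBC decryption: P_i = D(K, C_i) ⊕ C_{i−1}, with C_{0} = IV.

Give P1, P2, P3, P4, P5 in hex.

P1: D(K, 0x12) = 0xF0; 0xF0 ⊕ 0x3D = 0xCD.
P2: D(K, 0xE8) = 0x0A; 0x0A ⊕ 0x12 = 0x18.
P3: D(K, 0x7C) = 0x9E; 0x9E ⊕ 0xE8 = 0x76.
P4: D(K, 0x28) = 0xCA; 0xCA ⊕ 0x7C = 0xB6.
P5: D(K, 0xFF) = 0x1D; 0x1D ⊕ 0x28 = 0x35.

P1 = 0xCD, P2 = 0x18, P3 = 0x76, P4 = 0xB6, P5 = 0x35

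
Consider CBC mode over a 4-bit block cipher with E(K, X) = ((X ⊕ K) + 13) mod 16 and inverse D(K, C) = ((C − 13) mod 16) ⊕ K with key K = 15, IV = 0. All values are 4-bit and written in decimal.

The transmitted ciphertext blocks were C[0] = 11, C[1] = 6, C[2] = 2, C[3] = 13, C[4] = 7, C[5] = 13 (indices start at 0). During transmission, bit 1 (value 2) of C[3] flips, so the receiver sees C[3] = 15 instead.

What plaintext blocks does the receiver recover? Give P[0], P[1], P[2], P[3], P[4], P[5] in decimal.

CBC decryption: P_i = D(K, C_i) ⊕ C_{i−1}, with C_{−1} = IV.
Only C[3] changed, to 15. In CBC, a change in C_i garbles P_i and flips the same bit in P_{i+1}. Decrypting the received ciphertext:
P[0]: D(K, 11) = 1; 1 ⊕ 0 = 1.
P[1]: D(K, 6) = 6; 6 ⊕ 11 = 13.
P[2]: D(K, 2) = 10; 10 ⊕ 6 = 12.
P[3]: D(K, 15) = 13; 13 ⊕ 2 = 15.
P[4]: D(K, 7) = 5; 5 ⊕ 15 = 10.
P[5]: D(K, 13) = 15; 15 ⊕ 7 = 8.
Blocks that differ from the original plaintext: P[3], P[4].

P[0] = 1, P[1] = 13, P[2] = 12, P[3] = 15, P[4] = 10, P[5] = 8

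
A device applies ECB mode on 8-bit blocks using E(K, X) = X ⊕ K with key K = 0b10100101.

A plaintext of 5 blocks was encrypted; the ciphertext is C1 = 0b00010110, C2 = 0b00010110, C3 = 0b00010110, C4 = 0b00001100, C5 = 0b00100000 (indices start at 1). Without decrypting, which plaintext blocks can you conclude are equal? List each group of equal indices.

P1 = P2 = P3

ECB encrypts each block independently with the same key, so equal ciphertext blocks imply equal plaintext blocks.
C1 = C2 = C3 = 0b00010110, so P1 = P2 = P3.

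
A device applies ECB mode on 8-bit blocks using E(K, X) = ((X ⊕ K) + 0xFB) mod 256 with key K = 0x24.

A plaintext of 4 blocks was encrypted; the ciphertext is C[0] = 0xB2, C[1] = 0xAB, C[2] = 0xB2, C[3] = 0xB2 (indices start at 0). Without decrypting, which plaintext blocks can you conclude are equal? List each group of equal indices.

P[0] = P[2] = P[3]

ECB encrypts each block independently with the same key, so equal ciphertext blocks imply equal plaintext blocks.
C[0] = C[2] = C[3] = 0xB2, so P[0] = P[2] = P[3].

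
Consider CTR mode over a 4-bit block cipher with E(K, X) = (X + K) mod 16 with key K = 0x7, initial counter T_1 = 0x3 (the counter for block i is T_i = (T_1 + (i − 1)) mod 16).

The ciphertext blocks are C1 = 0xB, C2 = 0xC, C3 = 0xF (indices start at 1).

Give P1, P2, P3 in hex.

CTR decryption: S_i = E(K, T_i) where T_i is the counter for block i; P_i = C_i ⊕ S_i.
P1: T = 0x3, S = E(K, T) = 0xA; 0xB ⊕ 0xA = 0x1.
P2: T = 0x4, S = E(K, T) = 0xB; 0xC ⊕ 0xB = 0x7.
P3: T = 0x5, S = E(K, T) = 0xC; 0xF ⊕ 0xC = 0x3.

P1 = 0x1, P2 = 0x7, P3 = 0x3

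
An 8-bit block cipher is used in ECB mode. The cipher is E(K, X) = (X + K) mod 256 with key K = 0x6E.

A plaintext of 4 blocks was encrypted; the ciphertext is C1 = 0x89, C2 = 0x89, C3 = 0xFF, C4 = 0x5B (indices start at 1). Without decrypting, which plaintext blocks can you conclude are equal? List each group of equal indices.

P1 = P2

ECB encrypts each block independently with the same key, so equal ciphertext blocks imply equal plaintext blocks.
C1 = C2 = 0x89, so P1 = P2.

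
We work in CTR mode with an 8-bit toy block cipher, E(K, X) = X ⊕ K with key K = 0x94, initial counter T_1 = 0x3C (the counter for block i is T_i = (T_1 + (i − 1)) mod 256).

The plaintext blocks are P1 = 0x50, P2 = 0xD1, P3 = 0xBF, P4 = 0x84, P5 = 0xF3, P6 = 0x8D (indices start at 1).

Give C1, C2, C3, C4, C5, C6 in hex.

CTR encryption: S_i = E(K, T_i) where T_i is the counter for block i; C_i = P_i ⊕ S_i.
C1: T = 0x3C, S = E(K, T) = 0xA8; 0x50 ⊕ 0xA8 = 0xF8.
C2: T = 0x3D, S = E(K, T) = 0xA9; 0xD1 ⊕ 0xA9 = 0x78.
C3: T = 0x3E, S = E(K, T) = 0xAA; 0xBF ⊕ 0xAA = 0x15.
C4: T = 0x3F, S = E(K, T) = 0xAB; 0x84 ⊕ 0xAB = 0x2F.
C5: T = 0x40, S = E(K, T) = 0xD4; 0xF3 ⊕ 0xD4 = 0x27.
C6: T = 0x41, S = E(K, T) = 0xD5; 0x8D ⊕ 0xD5 = 0x58.

C1 = 0xF8, C2 = 0x78, C3 = 0x15, C4 = 0x2F, C5 = 0x27, C6 = 0x58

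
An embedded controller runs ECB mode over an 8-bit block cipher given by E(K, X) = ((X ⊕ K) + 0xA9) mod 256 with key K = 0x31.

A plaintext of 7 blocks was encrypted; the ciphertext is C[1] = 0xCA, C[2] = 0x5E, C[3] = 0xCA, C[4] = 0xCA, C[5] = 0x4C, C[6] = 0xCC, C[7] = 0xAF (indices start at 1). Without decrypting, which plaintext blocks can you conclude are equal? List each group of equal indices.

P[1] = P[3] = P[4]

ECB encrypts each block independently with the same key, so equal ciphertext blocks imply equal plaintext blocks.
C[1] = C[3] = C[4] = 0xCA, so P[1] = P[3] = P[4].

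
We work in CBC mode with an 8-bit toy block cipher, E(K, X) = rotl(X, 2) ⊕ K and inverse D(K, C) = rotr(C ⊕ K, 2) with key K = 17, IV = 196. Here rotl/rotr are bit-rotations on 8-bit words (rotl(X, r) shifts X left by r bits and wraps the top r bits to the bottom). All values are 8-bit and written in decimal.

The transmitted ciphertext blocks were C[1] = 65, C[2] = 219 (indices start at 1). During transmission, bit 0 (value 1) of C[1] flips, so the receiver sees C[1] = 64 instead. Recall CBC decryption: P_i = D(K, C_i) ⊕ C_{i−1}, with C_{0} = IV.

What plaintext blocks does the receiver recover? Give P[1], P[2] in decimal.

Only C[1] changed, to 64. In CBC, a change in C_i garbles P_i and flips the same bit in P_{i+1}. Decrypting the received ciphertext:
P[1]: D(K, 64) = 84; 84 ⊕ 196 = 144.
P[2]: D(K, 219) = 178; 178 ⊕ 64 = 242.
Blocks that differ from the original plaintext: P[1], P[2].

P[1] = 144, P[2] = 242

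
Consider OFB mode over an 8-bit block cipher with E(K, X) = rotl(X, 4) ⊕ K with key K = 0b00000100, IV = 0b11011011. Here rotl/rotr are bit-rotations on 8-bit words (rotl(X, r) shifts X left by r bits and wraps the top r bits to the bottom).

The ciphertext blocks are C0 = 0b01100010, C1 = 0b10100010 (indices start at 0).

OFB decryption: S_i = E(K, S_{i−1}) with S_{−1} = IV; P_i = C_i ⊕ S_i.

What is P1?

P1 = 0b00111101

P0: S = E(K, 0b11011011) = 0b10111001; 0b01100010 ⊕ 0b10111001 = 0b11011011.
P1: S = E(K, 0b10111001) = 0b10011111; 0b10100010 ⊕ 0b10011111 = 0b00111101.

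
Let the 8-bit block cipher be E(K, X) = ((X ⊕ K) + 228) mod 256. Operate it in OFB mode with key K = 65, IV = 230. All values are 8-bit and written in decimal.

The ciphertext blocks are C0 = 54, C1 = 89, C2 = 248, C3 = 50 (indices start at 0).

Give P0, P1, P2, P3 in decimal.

OFB decryption: S_i = E(K, S_{i−1}) with S_{−1} = IV; P_i = C_i ⊕ S_i.
P0: S = E(K, 230) = 139; 54 ⊕ 139 = 189.
P1: S = E(K, 139) = 174; 89 ⊕ 174 = 247.
P2: S = E(K, 174) = 211; 248 ⊕ 211 = 43.
P3: S = E(K, 211) = 118; 50 ⊕ 118 = 68.

P0 = 189, P1 = 247, P2 = 43, P3 = 68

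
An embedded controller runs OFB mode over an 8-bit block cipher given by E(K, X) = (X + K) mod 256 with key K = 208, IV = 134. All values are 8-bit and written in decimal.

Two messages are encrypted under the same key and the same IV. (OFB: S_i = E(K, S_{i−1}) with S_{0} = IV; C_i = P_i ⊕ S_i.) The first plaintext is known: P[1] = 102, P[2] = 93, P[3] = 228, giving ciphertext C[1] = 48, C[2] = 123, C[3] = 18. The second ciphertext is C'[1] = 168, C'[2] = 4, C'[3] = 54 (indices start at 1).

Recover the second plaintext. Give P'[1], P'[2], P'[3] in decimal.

P'[1] = 254, P'[2] = 34, P'[3] = 192

In OFB with a reused IV, both messages share the same keystream S_i, so C_i ⊕ C'_i = P_i ⊕ P'_i and thus P'_i = P_i ⊕ C_i ⊕ C'_i.
P'[1]: 102 ⊕ 48 ⊕ 168 = 254.
P'[2]: 93 ⊕ 123 ⊕ 4 = 34.
P'[3]: 228 ⊕ 18 ⊕ 54 = 192.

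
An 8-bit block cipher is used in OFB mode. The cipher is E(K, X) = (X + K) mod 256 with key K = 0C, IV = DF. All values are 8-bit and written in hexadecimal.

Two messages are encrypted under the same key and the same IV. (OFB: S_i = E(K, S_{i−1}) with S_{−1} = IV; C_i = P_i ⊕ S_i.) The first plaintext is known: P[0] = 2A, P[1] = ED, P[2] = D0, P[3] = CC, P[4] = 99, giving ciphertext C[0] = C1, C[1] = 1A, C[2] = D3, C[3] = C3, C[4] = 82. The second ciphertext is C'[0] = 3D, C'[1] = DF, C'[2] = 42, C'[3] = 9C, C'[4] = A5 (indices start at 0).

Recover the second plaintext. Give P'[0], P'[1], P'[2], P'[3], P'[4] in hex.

In OFB with a reused IV, both messages share the same keystream S_i, so C_i ⊕ C'_i = P_i ⊕ P'_i and thus P'_i = P_i ⊕ C_i ⊕ C'_i.
P'[0]: 2A ⊕ C1 ⊕ 3D = D6.
P'[1]: ED ⊕ 1A ⊕ DF = 28.
P'[2]: D0 ⊕ D3 ⊕ 42 = 41.
P'[3]: CC ⊕ C3 ⊕ 9C = 93.
P'[4]: 99 ⊕ 82 ⊕ A5 = BE.

P'[0] = D6, P'[1] = 28, P'[2] = 41, P'[3] = 93, P'[4] = BE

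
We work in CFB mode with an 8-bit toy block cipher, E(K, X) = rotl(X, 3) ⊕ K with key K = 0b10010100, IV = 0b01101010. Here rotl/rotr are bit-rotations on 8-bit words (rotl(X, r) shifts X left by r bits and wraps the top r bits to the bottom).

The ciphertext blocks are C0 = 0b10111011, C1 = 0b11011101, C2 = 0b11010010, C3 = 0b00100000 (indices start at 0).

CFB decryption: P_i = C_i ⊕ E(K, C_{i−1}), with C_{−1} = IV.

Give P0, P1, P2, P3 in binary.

P0: E(K, 0b01101010) = 0b11000111; 0b10111011 ⊕ 0b11000111 = 0b01111100.
P1: E(K, 0b10111011) = 0b01001001; 0b11011101 ⊕ 0b01001001 = 0b10010100.
P2: E(K, 0b11011101) = 0b01111010; 0b11010010 ⊕ 0b01111010 = 0b10101000.
P3: E(K, 0b11010010) = 0b00000010; 0b00100000 ⊕ 0b00000010 = 0b00100010.

P0 = 0b01111100, P1 = 0b10010100, P2 = 0b10101000, P3 = 0b00100010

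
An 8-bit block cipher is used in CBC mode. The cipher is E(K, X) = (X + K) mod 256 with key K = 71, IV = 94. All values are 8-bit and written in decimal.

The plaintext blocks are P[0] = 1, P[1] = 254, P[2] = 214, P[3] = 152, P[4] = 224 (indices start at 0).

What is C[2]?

CBC encryption: C_i = E(K, P_i ⊕ C_{i−1}), with C_{−1} = IV.
C[0]: P[0] ⊕ 94 = 95; E(K, 95) = 166.
C[1]: P[1] ⊕ 166 = 88; E(K, 88) = 159.
C[2]: P[2] ⊕ 159 = 73; E(K, 73) = 144.

C[2] = 144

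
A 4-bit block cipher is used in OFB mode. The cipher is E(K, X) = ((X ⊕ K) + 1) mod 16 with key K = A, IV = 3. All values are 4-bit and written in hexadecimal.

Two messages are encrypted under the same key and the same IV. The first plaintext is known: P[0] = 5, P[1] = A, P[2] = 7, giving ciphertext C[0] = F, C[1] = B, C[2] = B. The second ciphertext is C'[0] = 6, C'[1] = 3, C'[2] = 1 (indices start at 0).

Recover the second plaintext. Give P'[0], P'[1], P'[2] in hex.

P'[0] = C, P'[1] = 2, P'[2] = D

In OFB with a reused IV, both messages share the same keystream S_i, so C_i ⊕ C'_i = P_i ⊕ P'_i and thus P'_i = P_i ⊕ C_i ⊕ C'_i.
P'[0]: 5 ⊕ F ⊕ 6 = C.
P'[1]: A ⊕ B ⊕ 3 = 2.
P'[2]: 7 ⊕ B ⊕ 1 = D.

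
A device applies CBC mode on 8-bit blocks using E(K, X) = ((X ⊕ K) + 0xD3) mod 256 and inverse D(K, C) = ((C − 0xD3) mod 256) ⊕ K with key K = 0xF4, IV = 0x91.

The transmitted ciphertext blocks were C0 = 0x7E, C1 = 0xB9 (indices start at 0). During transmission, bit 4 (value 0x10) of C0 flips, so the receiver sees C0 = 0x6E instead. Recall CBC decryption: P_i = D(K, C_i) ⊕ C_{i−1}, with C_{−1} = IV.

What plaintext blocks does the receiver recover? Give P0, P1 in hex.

Only C0 changed, to 0x6E. In CBC, a change in C_i garbles P_i and flips the same bit in P_{i+1}. Decrypting the received ciphertext:
P0: D(K, 0x6E) = 0x6F; 0x6F ⊕ 0x91 = 0xFE.
P1: D(K, 0xB9) = 0x12; 0x12 ⊕ 0x6E = 0x7C.
Blocks that differ from the original plaintext: P0, P1.

P0 = 0xFE, P1 = 0x7C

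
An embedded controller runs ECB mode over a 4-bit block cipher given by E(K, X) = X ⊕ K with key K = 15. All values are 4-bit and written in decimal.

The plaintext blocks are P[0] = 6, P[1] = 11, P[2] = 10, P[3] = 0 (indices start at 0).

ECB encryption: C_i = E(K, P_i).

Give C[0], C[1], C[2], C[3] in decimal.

C[0] = 9, C[1] = 4, C[2] = 5, C[3] = 15

C[0]: E(K, 6) = 9.
C[1]: E(K, 11) = 4.
C[2]: E(K, 10) = 5.
C[3]: E(K, 0) = 15.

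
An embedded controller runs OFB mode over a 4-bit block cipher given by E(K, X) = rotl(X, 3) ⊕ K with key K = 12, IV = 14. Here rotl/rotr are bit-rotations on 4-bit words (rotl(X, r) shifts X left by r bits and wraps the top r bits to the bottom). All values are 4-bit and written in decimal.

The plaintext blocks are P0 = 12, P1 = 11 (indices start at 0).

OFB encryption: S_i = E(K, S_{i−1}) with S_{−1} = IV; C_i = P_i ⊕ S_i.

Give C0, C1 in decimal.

C0: S = E(K, 14) = 11; 12 ⊕ 11 = 7.
C1: S = E(K, 11) = 1; 11 ⊕ 1 = 10.

C0 = 7, C1 = 10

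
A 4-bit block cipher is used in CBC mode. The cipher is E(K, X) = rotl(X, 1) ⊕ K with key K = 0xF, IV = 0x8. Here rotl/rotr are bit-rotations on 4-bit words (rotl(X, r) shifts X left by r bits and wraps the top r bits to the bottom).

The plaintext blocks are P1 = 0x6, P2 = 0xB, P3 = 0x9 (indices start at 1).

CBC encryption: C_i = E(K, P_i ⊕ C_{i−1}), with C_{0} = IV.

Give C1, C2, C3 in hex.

C1: P1 ⊕ 0x8 = 0xE; E(K, 0xE) = 0x2.
C2: P2 ⊕ 0x2 = 0x9; E(K, 0x9) = 0xC.
C3: P3 ⊕ 0xC = 0x5; E(K, 0x5) = 0x5.

C1 = 0x2, C2 = 0xC, C3 = 0x5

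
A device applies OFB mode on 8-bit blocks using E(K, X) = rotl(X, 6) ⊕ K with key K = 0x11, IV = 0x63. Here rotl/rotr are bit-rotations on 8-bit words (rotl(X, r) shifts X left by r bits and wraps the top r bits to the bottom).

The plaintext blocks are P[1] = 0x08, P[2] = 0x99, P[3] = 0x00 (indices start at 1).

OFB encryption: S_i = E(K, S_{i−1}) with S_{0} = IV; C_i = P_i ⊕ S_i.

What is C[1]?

C[1]: S = E(K, 0x63) = 0xC9; 0x08 ⊕ 0xC9 = 0xC1.

C[1] = 0xC1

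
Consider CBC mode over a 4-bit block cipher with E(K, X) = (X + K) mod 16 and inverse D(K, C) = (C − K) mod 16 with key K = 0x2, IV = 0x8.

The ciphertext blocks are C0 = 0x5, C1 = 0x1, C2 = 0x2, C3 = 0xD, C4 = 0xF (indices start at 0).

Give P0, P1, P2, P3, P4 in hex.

P0 = 0xB, P1 = 0xA, P2 = 0x1, P3 = 0x9, P4 = 0x0

CBC decryption: P_i = D(K, C_i) ⊕ C_{i−1}, with C_{−1} = IV.
P0: D(K, 0x5) = 0x3; 0x3 ⊕ 0x8 = 0xB.
P1: D(K, 0x1) = 0xF; 0xF ⊕ 0x5 = 0xA.
P2: D(K, 0x2) = 0x0; 0x0 ⊕ 0x1 = 0x1.
P3: D(K, 0xD) = 0xB; 0xB ⊕ 0x2 = 0x9.
P4: D(K, 0xF) = 0xD; 0xD ⊕ 0xD = 0x0.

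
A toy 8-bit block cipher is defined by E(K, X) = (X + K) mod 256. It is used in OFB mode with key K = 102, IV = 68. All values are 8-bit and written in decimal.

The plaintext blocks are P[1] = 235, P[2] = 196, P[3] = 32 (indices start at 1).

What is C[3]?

C[3] = 86

OFB encryption: S_i = E(K, S_{i−1}) with S_{0} = IV; C_i = P_i ⊕ S_i.
C[1]: S = E(K, 68) = 170; 235 ⊕ 170 = 65.
C[2]: S = E(K, 170) = 16; 196 ⊕ 16 = 212.
C[3]: S = E(K, 16) = 118; 32 ⊕ 118 = 86.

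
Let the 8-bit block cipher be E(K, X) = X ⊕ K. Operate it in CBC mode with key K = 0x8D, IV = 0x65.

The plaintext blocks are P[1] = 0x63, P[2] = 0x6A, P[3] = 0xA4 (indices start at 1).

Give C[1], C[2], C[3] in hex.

C[1] = 0x8B, C[2] = 0x6C, C[3] = 0x45

CBC encryption: C_i = E(K, P_i ⊕ C_{i−1}), with C_{0} = IV.
C[1]: P[1] ⊕ 0x65 = 0x06; E(K, 0x06) = 0x8B.
C[2]: P[2] ⊕ 0x8B = 0xE1; E(K, 0xE1) = 0x6C.
C[3]: P[3] ⊕ 0x6C = 0xC8; E(K, 0xC8) = 0x45.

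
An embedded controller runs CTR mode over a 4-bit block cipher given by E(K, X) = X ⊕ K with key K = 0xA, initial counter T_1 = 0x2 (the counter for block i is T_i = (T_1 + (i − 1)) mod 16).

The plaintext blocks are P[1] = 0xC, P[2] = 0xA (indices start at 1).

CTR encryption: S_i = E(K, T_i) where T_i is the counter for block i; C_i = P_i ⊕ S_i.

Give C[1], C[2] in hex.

C[1]: T = 0x2, S = E(K, T) = 0x8; 0xC ⊕ 0x8 = 0x4.
C[2]: T = 0x3, S = E(K, T) = 0x9; 0xA ⊕ 0x9 = 0x3.

C[1] = 0x4, C[2] = 0x3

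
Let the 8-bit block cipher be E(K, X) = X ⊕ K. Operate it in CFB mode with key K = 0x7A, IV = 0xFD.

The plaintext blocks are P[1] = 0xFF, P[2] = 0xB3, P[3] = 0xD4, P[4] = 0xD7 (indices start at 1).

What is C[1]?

C[1] = 0x78

CFB encryption: C_i = P_i ⊕ E(K, C_{i−1}), with C_{0} = IV.
C[1]: E(K, 0xFD) = 0x87; 0xFF ⊕ 0x87 = 0x78.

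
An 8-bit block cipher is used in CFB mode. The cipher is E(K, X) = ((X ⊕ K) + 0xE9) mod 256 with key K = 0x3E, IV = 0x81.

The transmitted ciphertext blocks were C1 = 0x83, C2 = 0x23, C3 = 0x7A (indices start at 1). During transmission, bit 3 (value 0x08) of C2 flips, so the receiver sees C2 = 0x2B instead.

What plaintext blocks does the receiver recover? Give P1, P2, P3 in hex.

P1 = 0x2B, P2 = 0x8D, P3 = 0x84

CFB decryption: P_i = C_i ⊕ E(K, C_{i−1}), with C_{0} = IV.
Only C2 changed, to 0x2B. In CFB, a change in C_i flips the same bit in P_i and garbles P_{i+1}. Decrypting the received ciphertext:
P1: E(K, 0x81) = 0xA8; 0x83 ⊕ 0xA8 = 0x2B.
P2: E(K, 0x83) = 0xA6; 0x2B ⊕ 0xA6 = 0x8D.
P3: E(K, 0x2B) = 0xFE; 0x7A ⊕ 0xFE = 0x84.
Blocks that differ from the original plaintext: P2, P3.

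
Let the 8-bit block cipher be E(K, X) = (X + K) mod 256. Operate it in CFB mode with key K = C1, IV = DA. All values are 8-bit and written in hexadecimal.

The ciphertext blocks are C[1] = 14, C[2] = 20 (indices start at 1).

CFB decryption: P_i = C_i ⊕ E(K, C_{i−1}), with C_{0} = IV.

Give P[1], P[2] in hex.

P[1]: E(K, DA) = 9B; 14 ⊕ 9B = 8F.
P[2]: E(K, 14) = D5; 20 ⊕ D5 = F5.

P[1] = 8F, P[2] = F5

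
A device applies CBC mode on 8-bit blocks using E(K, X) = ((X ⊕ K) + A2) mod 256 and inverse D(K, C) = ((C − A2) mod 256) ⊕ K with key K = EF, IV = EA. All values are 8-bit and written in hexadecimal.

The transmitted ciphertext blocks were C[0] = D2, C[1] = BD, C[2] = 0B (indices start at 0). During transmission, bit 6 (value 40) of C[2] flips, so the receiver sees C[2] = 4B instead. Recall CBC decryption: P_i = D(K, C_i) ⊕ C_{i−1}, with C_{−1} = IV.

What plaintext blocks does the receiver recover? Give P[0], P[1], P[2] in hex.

P[0] = 35, P[1] = 26, P[2] = FB

Only C[2] changed, to 4B. In CBC, a change in C_i garbles P_i and flips the same bit in P_{i+1}. Decrypting the received ciphertext:
P[0]: D(K, D2) = DF; DF ⊕ EA = 35.
P[1]: D(K, BD) = F4; F4 ⊕ D2 = 26.
P[2]: D(K, 4B) = 46; 46 ⊕ BD = FB.
Blocks that differ from the original plaintext: P[2].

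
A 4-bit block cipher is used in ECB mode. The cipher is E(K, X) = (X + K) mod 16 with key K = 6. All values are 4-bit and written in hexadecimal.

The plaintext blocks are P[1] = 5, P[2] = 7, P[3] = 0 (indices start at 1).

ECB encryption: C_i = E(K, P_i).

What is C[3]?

C[3]: E(K, 0) = 6.

C[3] = 6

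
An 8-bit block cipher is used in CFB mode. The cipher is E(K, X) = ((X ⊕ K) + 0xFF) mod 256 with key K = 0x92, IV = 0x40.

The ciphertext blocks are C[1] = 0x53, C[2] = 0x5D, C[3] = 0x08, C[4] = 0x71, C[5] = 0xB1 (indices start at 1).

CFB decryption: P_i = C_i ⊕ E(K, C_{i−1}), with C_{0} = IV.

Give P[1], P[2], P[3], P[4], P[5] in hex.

P[1]: E(K, 0x40) = 0xD1; 0x53 ⊕ 0xD1 = 0x82.
P[2]: E(K, 0x53) = 0xC0; 0x5D ⊕ 0xC0 = 0x9D.
P[3]: E(K, 0x5D) = 0xCE; 0x08 ⊕ 0xCE = 0xC6.
P[4]: E(K, 0x08) = 0x99; 0x71 ⊕ 0x99 = 0xE8.
P[5]: E(K, 0x71) = 0xE2; 0xB1 ⊕ 0xE2 = 0x53.

P[1] = 0x82, P[2] = 0x9D, P[3] = 0xC6, P[4] = 0xE8, P[5] = 0x53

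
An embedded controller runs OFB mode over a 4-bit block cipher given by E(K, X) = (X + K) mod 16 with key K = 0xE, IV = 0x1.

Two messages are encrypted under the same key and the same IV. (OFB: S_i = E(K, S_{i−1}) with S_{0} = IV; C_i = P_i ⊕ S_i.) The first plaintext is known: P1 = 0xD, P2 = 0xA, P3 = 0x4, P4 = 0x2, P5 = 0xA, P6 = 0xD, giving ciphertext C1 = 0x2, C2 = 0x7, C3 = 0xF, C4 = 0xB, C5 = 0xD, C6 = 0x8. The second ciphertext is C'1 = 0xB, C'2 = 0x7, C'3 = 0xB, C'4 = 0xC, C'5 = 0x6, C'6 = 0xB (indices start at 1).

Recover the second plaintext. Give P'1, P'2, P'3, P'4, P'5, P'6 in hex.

In OFB with a reused IV, both messages share the same keystream S_i, so C_i ⊕ C'_i = P_i ⊕ P'_i and thus P'_i = P_i ⊕ C_i ⊕ C'_i.
P'1: 0xD ⊕ 0x2 ⊕ 0xB = 0x4.
P'2: 0xA ⊕ 0x7 ⊕ 0x7 = 0xA.
P'3: 0x4 ⊕ 0xF ⊕ 0xB = 0x0.
P'4: 0x2 ⊕ 0xB ⊕ 0xC = 0x5.
P'5: 0xA ⊕ 0xD ⊕ 0x6 = 0x1.
P'6: 0xD ⊕ 0x8 ⊕ 0xB = 0xE.

P'1 = 0x4, P'2 = 0xA, P'3 = 0x0, P'4 = 0x5, P'5 = 0x1, P'6 = 0xE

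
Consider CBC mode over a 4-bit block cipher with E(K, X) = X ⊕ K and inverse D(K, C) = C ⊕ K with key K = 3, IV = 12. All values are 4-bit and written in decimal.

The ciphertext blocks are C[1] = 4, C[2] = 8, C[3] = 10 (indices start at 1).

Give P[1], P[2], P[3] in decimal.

P[1] = 11, P[2] = 15, P[3] = 1

CBC decryption: P_i = D(K, C_i) ⊕ C_{i−1}, with C_{0} = IV.
P[1]: D(K, 4) = 7; 7 ⊕ 12 = 11.
P[2]: D(K, 8) = 11; 11 ⊕ 4 = 15.
P[3]: D(K, 10) = 9; 9 ⊕ 8 = 1.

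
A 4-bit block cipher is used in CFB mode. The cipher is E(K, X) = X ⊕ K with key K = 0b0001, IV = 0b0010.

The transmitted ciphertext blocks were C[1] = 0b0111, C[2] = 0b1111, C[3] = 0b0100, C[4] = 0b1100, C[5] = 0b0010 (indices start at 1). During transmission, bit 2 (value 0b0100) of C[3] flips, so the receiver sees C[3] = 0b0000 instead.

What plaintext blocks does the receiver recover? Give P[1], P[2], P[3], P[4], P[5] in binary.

CFB decryption: P_i = C_i ⊕ E(K, C_{i−1}), with C_{0} = IV.
Only C[3] changed, to 0b0000. In CFB, a change in C_i flips the same bit in P_i and garbles P_{i+1}. Decrypting the received ciphertext:
P[1]: E(K, 0b0010) = 0b0011; 0b0111 ⊕ 0b0011 = 0b0100.
P[2]: E(K, 0b0111) = 0b0110; 0b1111 ⊕ 0b0110 = 0b1001.
P[3]: E(K, 0b1111) = 0b1110; 0b0000 ⊕ 0b1110 = 0b1110.
P[4]: E(K, 0b0000) = 0b0001; 0b1100 ⊕ 0b0001 = 0b1101.
P[5]: E(K, 0b1100) = 0b1101; 0b0010 ⊕ 0b1101 = 0b1111.
Blocks that differ from the original plaintext: P[3], P[4].

P[1] = 0b0100, P[2] = 0b1001, P[3] = 0b1110, P[4] = 0b1101, P[5] = 0b1111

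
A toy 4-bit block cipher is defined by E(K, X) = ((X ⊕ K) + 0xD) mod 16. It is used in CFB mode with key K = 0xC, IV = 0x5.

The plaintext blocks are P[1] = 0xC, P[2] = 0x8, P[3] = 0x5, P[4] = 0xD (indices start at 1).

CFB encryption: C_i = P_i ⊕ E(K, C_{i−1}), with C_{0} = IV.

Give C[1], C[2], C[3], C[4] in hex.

C[1] = 0xA, C[2] = 0xB, C[3] = 0x1, C[4] = 0x7

C[1]: E(K, 0x5) = 0x6; 0xC ⊕ 0x6 = 0xA.
C[2]: E(K, 0xA) = 0x3; 0x8 ⊕ 0x3 = 0xB.
C[3]: E(K, 0xB) = 0x4; 0x5 ⊕ 0x4 = 0x1.
C[4]: E(K, 0x1) = 0xA; 0xD ⊕ 0xA = 0x7.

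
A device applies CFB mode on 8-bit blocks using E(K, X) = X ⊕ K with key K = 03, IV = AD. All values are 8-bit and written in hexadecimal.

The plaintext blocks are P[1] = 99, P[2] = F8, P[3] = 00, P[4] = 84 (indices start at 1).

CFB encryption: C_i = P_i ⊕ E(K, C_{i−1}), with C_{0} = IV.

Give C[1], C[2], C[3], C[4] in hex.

C[1]: E(K, AD) = AE; 99 ⊕ AE = 37.
C[2]: E(K, 37) = 34; F8 ⊕ 34 = CC.
C[3]: E(K, CC) = CF; 00 ⊕ CF = CF.
C[4]: E(K, CF) = CC; 84 ⊕ CC = 48.

C[1] = 37, C[2] = CC, C[3] = CF, C[4] = 48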